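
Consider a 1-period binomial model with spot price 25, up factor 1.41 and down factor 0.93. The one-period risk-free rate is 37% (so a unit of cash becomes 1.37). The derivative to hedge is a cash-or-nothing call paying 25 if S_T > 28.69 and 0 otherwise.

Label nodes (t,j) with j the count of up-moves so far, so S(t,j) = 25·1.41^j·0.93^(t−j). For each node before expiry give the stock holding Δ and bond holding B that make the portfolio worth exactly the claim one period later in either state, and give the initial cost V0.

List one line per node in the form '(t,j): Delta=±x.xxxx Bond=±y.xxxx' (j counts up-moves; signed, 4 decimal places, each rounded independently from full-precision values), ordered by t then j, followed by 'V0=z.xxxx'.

Since d<R<u, set p* = (R−d)/(u−d) = 0.9167; price each node as the discounted p*-expectation of its children.
Terminal values V(1,·): V(1,0)=0.0000, V(1,1)=25.0000
(0,0): S=25.0000. Δ = (V_up−V_dn)/(S_up−S_dn) = (25.0000−0.0000)/(35.2500−23.2500) = 2.0833. V = [p*·25.0000 + (1−p*)·0.0000]/1.37 = 16.7275. B = V − Δ·S = -35.3558.
Check: Δ(0,0)·S0 + B(0,0) = 16.7275 = V0.

(0,0): Delta=2.0833 Bond=-35.3558
V0=16.7275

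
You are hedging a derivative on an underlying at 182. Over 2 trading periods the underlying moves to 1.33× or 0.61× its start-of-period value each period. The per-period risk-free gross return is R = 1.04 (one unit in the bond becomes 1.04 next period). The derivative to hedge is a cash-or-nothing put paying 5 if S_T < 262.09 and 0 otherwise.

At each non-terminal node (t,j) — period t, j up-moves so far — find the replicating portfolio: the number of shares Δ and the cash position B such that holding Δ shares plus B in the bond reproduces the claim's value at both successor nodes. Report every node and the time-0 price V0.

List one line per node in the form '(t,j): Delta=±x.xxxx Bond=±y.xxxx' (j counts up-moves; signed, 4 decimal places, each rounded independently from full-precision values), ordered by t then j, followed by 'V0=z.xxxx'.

(0,0): Delta=-0.0219 Bond=6.9618
(1,0): Delta=0.0000 Bond=4.8077
(1,1): Delta=-0.0287 Bond=8.8809
V0=2.9740

No-arbitrage ⇒ martingale measure with p* = (R−d)/(u−d) = 0.5972.
Payoff layer (t=2): V(2,0)=5.0000, V(2,1)=5.0000, V(2,2)=0.0000
(1,0): S=111.0200. Δ = (V_up−V_dn)/(S_up−S_dn) = (5.0000−5.0000)/(147.6566−67.7222) = 0.0000. V = [p*·5.0000 + (1−p*)·5.0000]/1.04 = 4.8077. B = V − Δ·S = 4.8077.
(1,1): S=242.0600. Δ = (V_up−V_dn)/(S_up−S_dn) = (0.0000−5.0000)/(321.9398−147.6566) = -0.0287. V = [p*·0.0000 + (1−p*)·5.0000]/1.04 = 1.9364. B = V − Δ·S = 8.8809.
(0,0): S=182.0000. Δ = (V_up−V_dn)/(S_up−S_dn) = (1.9364−4.8077)/(242.0600−111.0200) = -0.0219. V = [p*·1.9364 + (1−p*)·4.8077]/1.04 = 2.9740. B = V − Δ·S = 6.9618.
Root portfolio cost Δ·182+B reproduces V0=2.9740.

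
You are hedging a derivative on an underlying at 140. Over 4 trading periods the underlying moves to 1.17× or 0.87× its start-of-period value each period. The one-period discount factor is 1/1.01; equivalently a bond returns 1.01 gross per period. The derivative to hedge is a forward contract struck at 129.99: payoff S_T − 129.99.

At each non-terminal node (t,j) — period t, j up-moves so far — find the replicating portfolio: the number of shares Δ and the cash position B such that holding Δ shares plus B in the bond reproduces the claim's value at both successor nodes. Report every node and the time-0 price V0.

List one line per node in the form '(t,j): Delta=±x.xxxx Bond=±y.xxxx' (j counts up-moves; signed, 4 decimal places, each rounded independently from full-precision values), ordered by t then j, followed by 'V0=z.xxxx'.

(0,0): Delta=1.0000 Bond=-124.9178
(1,0): Delta=1.0000 Bond=-126.1670
(1,1): Delta=1.0000 Bond=-126.1670
(2,0): Delta=1.0000 Bond=-127.4287
(2,1): Delta=1.0000 Bond=-127.4287
(2,2): Delta=1.0000 Bond=-127.4287
(3,0): Delta=1.0000 Bond=-128.7030
(3,1): Delta=1.0000 Bond=-128.7030
(3,2): Delta=1.0000 Bond=-128.7030
(3,3): Delta=1.0000 Bond=-128.7030
V0=15.0822

The replicating-portfolio and risk-neutral prices coincide; use p* = (1.01−0.87)/(1.17−0.87) = 0.4667 for the latter.
Terminal payoffs: V(4,0)=-49.7843, V(4,1)=-22.1272, V(4,2)=15.0669, V(4,3)=65.0865, V(4,4)=132.3542
(3,0): S=92.1904. Δ = (V_up−V_dn)/(S_up−S_dn) = (-22.1272−-49.7843)/(107.8628−80.2057) = 1.0000. V = [p*·-22.1272 + (1−p*)·-49.7843]/1.01 = -36.5126. B = V − Δ·S = -128.7030.
(3,1): S=123.9802. Δ = (V_up−V_dn)/(S_up−S_dn) = (15.0669−-22.1272)/(145.0569−107.8628) = 1.0000. V = [p*·15.0669 + (1−p*)·-22.1272]/1.01 = -4.7228. B = V − Δ·S = -128.7030.
(3,2): S=166.7320. Δ = (V_up−V_dn)/(S_up−S_dn) = (65.0865−15.0669)/(195.0765−145.0569) = 1.0000. V = [p*·65.0865 + (1−p*)·15.0669]/1.01 = 38.0290. B = V − Δ·S = -128.7030.
(3,3): S=224.2258. Δ = (V_up−V_dn)/(S_up−S_dn) = (132.3542−65.0865)/(262.3442−195.0765) = 1.0000. V = [p*·132.3542 + (1−p*)·65.0865]/1.01 = 95.5228. B = V − Δ·S = -128.7030.
(2,0): S=105.9660. Δ = (V_up−V_dn)/(S_up−S_dn) = (-4.7228−-36.5126)/(123.9802−92.1904) = 1.0000. V = [p*·-4.7228 + (1−p*)·-36.5126]/1.01 = -21.4627. B = V − Δ·S = -127.4287.
(2,1): S=142.5060. Δ = (V_up−V_dn)/(S_up−S_dn) = (38.0290−-4.7228)/(166.7320−123.9802) = 1.0000. V = [p*·38.0290 + (1−p*)·-4.7228]/1.01 = 15.0773. B = V − Δ·S = -127.4287.
(2,2): S=191.6460. Δ = (V_up−V_dn)/(S_up−S_dn) = (95.5228−38.0290)/(224.2258−166.7320) = 1.0000. V = [p*·95.5228 + (1−p*)·38.0290]/1.01 = 64.2173. B = V − Δ·S = -127.4287.
(1,0): S=121.8000. Δ = (V_up−V_dn)/(S_up−S_dn) = (15.0773−-21.4627)/(142.5060−105.9660) = 1.0000. V = [p*·15.0773 + (1−p*)·-21.4627]/1.01 = -4.3670. B = V − Δ·S = -126.1670.
(1,1): S=163.8000. Δ = (V_up−V_dn)/(S_up−S_dn) = (64.2173−15.0773)/(191.6460−142.5060) = 1.0000. V = [p*·64.2173 + (1−p*)·15.0773]/1.01 = 37.6330. B = V − Δ·S = -126.1670.
(0,0): S=140.0000. Δ = (V_up−V_dn)/(S_up−S_dn) = (37.6330−-4.3670)/(163.8000−121.8000) = 1.0000. V = [p*·37.6330 + (1−p*)·-4.3670]/1.01 = 15.0822. B = V − Δ·S = -124.9178.
Root portfolio cost Δ·140+B reproduces V0=15.0822.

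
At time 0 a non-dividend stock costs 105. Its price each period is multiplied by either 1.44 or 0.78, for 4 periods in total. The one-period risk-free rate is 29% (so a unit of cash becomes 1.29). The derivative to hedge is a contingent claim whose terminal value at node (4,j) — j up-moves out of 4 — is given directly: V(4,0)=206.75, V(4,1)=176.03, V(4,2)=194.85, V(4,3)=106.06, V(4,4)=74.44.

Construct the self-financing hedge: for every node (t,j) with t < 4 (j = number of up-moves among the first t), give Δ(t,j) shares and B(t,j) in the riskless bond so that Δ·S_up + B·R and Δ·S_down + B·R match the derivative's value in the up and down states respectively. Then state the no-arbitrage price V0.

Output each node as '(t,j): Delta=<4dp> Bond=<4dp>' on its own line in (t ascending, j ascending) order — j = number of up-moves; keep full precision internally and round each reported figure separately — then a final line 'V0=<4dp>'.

(0,0): Delta=-0.3283 Bond=75.6506
(1,0): Delta=-0.5336 Bond=114.3967
(1,1): Delta=-0.2956 Bond=92.6460
(2,0): Delta=0.1390 Bond=104.6068
(2,1): Delta=-0.6407 Bond=160.2084
(2,2): Delta=-0.2407 Bond=107.5441
(3,0): Delta=-0.9341 Bond=188.4151
(3,1): Delta=0.3100 Bond=119.2156
(3,2): Delta=-0.7922 Bond=232.3904
(3,3): Delta=-0.1528 Bond=111.1853
V0=41.1756

Under the risk-neutral measure, an up-move has probability p* = (R−d)/(u−d) = 0.7727 and values discount at R = 1.29.
At expiry t=4: V(4,0)=206.7500, V(4,1)=176.0300, V(4,2)=194.8500, V(4,3)=106.0600, V(4,4)=74.4400
  t=3,j=0: stock 49.8280 → up 71.7523 (V=176.0300), down 38.8658 (V=206.7500). Price 141.8696; hedge Δ=-0.9341, bond B=188.4151.
  t=3,j=1: stock 91.9901 → up 132.4657 (V=194.8500), down 71.7523 (V=176.0300). Price 147.7308; hedge Δ=0.3100, bond B=119.2156.
  t=3,j=2: stock 169.8278 → up 244.5521 (V=106.0600), down 132.4657 (V=194.8500). Price 97.8601; hedge Δ=-0.7922, bond B=232.3904.
  t=3,j=3: stock 313.5283 → up 451.4808 (V=74.4400), down 244.5521 (V=106.0600). Price 63.2763; hedge Δ=-0.1528, bond B=111.1853.
  t=2,j=0: stock 63.8820 → up 91.9901 (V=147.7308), down 49.8280 (V=141.8696). Price 113.4874; hedge Δ=0.1390, bond B=104.6068.
  t=2,j=1: stock 117.9360 → up 169.8278 (V=97.8601), down 91.9901 (V=147.7308). Price 84.6468; hedge Δ=-0.6407, bond B=160.2084.
  t=2,j=2: stock 217.7280 → up 313.5283 (V=63.2763), down 169.8278 (V=97.8601). Price 55.1444; hedge Δ=-0.2407, bond B=107.5441.
  t=1,j=0: stock 81.9000 → up 117.9360 (V=84.6468), down 63.8820 (V=113.4874). Price 70.6988; hedge Δ=-0.5336, bond B=114.3967.
  t=1,j=1: stock 151.2000 → up 217.7280 (V=55.1444), down 117.9360 (V=84.6468). Price 47.9453; hedge Δ=-0.2956, bond B=92.6460.
  t=0,j=0: stock 105.0000 → up 151.2000 (V=47.9453), down 81.9000 (V=70.6988). Price 41.1756; hedge Δ=-0.3283, bond B=75.6506.
Root portfolio cost Δ·105+B reproduces V0=41.1756.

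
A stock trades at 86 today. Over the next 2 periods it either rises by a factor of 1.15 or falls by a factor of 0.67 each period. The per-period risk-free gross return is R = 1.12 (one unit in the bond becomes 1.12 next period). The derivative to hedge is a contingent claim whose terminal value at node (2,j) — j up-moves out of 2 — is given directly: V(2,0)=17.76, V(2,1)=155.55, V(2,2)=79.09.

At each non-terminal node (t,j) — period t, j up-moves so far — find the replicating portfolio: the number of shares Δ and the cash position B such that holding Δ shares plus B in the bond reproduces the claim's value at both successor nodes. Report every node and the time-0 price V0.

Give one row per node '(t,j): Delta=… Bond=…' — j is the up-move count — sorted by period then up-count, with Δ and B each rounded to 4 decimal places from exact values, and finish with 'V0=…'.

Risk-neutral probability p* = (R−d)/(u−d) = (1.12−0.67)/(1.15−0.67) = 0.9375.
At expiry t=2: V(2,0)=17.7600, V(2,1)=155.5500, V(2,2)=79.0900
(1,0): S=57.6200. Δ = (V_up−V_dn)/(S_up−S_dn) = (155.5500−17.7600)/(66.2630−38.6054) = 4.9820. V = [p*·155.5500 + (1−p*)·17.7600]/1.12 = 131.1948. B = V − Δ·S = -155.8677.
(1,1): S=98.9000. Δ = (V_up−V_dn)/(S_up−S_dn) = (79.0900−155.5500)/(113.7350−66.2630) = -1.6106. V = [p*·79.0900 + (1−p*)·155.5500]/1.12 = 74.8828. B = V − Δ·S = 234.1745.
(0,0): S=86.0000. Δ = (V_up−V_dn)/(S_up−S_dn) = (74.8828−131.1948)/(98.9000−57.6200) = -1.3641. V = [p*·74.8828 + (1−p*)·131.1948]/1.12 = 70.0021. B = V − Δ·S = 187.3186.
The time-0 hedge costs 70.0021, which is the no-arbitrage price.

(0,0): Delta=-1.3641 Bond=187.3186
(1,0): Delta=4.9820 Bond=-155.8677
(1,1): Delta=-1.6106 Bond=234.1745
V0=70.0021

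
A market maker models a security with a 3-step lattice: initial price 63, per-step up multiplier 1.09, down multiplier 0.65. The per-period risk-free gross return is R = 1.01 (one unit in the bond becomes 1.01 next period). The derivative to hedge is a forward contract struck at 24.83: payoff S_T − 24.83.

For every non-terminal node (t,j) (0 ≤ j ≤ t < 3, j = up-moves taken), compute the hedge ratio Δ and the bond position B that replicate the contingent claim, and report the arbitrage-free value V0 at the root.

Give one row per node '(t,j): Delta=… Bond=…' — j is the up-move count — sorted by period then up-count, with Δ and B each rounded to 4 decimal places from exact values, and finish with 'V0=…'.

The replicating-portfolio and risk-neutral prices coincide; use p* = (1.01−0.65)/(1.09−0.65) = 0.8182 for the latter.
Terminal values V(3,·): V(3,0)=-7.5286, V(3,1)=4.1831, V(3,2)=23.8227, V(3,3)=56.7568
  t=2,j=0: stock 26.6175 → up 29.0131 (V=4.1831), down 17.3014 (V=-7.5286). Price 2.0333; hedge Δ=1.0000, bond B=-24.5842.
  t=2,j=1: stock 44.6355 → up 48.6527 (V=23.8227), down 29.0131 (V=4.1831). Price 20.0513; hedge Δ=1.0000, bond B=-24.5842.
  t=2,j=2: stock 74.8503 → up 81.5868 (V=56.7568), down 48.6527 (V=23.8227). Price 50.2661; hedge Δ=1.0000, bond B=-24.5842.
  t=1,j=0: stock 40.9500 → up 44.6355 (V=20.0513), down 26.6175 (V=2.0333). Price 16.6092; hedge Δ=1.0000, bond B=-24.3408.
  t=1,j=1: stock 68.6700 → up 74.8503 (V=50.2661), down 44.6355 (V=20.0513). Price 44.3292; hedge Δ=1.0000, bond B=-24.3408.
  t=0,j=0: stock 63.0000 → up 68.6700 (V=44.3292), down 40.9500 (V=16.6092). Price 38.9002; hedge Δ=1.0000, bond B=-24.0998.
Root portfolio cost Δ·63+B reproduces V0=38.9002.

(0,0): Delta=1.0000 Bond=-24.0998
(1,0): Delta=1.0000 Bond=-24.3408
(1,1): Delta=1.0000 Bond=-24.3408
(2,0): Delta=1.0000 Bond=-24.5842
(2,1): Delta=1.0000 Bond=-24.5842
(2,2): Delta=1.0000 Bond=-24.5842
V0=38.9002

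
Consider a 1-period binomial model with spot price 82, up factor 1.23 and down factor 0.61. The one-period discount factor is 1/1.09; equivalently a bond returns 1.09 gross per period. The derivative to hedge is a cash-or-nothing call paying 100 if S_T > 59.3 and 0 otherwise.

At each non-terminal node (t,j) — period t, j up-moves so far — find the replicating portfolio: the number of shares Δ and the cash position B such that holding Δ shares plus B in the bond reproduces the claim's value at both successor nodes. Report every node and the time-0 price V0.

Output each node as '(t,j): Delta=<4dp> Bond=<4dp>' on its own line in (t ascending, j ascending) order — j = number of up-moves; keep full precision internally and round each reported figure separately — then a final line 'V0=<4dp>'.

(0,0): Delta=1.9670 Bond=-90.2634
V0=71.0269

Since d<R<u, set p* = (R−d)/(u−d) = 0.7742; price each node as the discounted p*-expectation of its children.
At expiry t=1: V(1,0)=0.0000, V(1,1)=100.0000
Node (0,0) S=82.0000: V=(p*·100.0000+(1−p*)·0.0000)/1.09=71.0269; Δ=(100.0000−0.0000)/(100.8600−50.0200)=1.9670; B=V−Δ·S=-90.2634
Root portfolio cost Δ·82+B reproduces V0=71.0269.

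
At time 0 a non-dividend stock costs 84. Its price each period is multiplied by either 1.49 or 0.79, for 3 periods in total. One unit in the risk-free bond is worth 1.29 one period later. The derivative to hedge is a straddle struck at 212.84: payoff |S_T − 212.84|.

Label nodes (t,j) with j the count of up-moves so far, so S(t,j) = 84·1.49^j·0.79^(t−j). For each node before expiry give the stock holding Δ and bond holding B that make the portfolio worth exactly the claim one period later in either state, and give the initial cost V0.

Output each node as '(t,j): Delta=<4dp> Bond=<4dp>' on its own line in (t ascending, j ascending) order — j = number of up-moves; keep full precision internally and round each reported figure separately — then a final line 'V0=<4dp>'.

(0,0): Delta=-0.3219 Bond=64.2635
(1,0): Delta=-1.0000 Bond=127.9010
(1,1): Delta=-0.1780 Bond=64.8996
(2,0): Delta=-1.0000 Bond=164.9922
(2,1): Delta=-1.0000 Bond=164.9922
(2,2): Delta=-0.0037 Bond=51.2117
V0=37.2268

The replicating-portfolio and risk-neutral prices coincide; use p* = (1.29−0.79)/(1.49−0.79) = 0.7143 for the latter.
Terminal values V(3,·): V(3,0)=171.4247, V(3,1)=134.7276, V(3,2)=65.5142, V(3,3)=65.0277
Node (2,0) S=52.4244: V=(p*·134.7276+(1−p*)·171.4247)/1.29=112.5678; Δ=(134.7276−171.4247)/(78.1124−41.4153)=-1.0000; B=V−Δ·S=164.9922
Node (2,1) S=98.8764: V=(p*·65.5142+(1−p*)·134.7276)/1.29=66.1158; Δ=(65.5142−134.7276)/(147.3258−78.1124)=-1.0000; B=V−Δ·S=164.9922
Node (2,2) S=186.4884: V=(p*·65.0277+(1−p*)·65.5142)/1.29=50.5168; Δ=(65.0277−65.5142)/(277.8677−147.3258)=-0.0037; B=V−Δ·S=51.2117
Node (1,0) S=66.3600: V=(p*·66.1158+(1−p*)·112.5678)/1.29=61.5410; Δ=(66.1158−112.5678)/(98.8764−52.4244)=-1.0000; B=V−Δ·S=127.9010
Node (1,1) S=125.1600: V=(p*·50.5168+(1−p*)·66.1158)/1.29=42.6153; Δ=(50.5168−66.1158)/(186.4884−98.8764)=-0.1780; B=V−Δ·S=64.8996
Node (0,0) S=84.0000: V=(p*·42.6153+(1−p*)·61.5410)/1.29=37.2268; Δ=(42.6153−61.5410)/(125.1600−66.3600)=-0.3219; B=V−Δ·S=64.2635
Check: Δ(0,0)·S0 + B(0,0) = 37.2268 = V0.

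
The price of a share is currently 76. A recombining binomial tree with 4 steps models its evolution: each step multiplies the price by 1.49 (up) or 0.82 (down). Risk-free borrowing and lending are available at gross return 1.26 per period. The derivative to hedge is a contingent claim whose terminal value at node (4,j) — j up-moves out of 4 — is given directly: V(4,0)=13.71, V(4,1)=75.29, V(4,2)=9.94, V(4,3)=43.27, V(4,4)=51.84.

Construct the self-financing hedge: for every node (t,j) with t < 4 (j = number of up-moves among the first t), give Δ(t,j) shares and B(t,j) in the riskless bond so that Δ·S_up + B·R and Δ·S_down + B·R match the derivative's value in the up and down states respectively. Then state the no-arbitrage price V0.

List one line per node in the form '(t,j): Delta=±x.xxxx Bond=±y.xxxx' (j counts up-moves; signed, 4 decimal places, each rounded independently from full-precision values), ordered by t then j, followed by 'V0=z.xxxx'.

(0,0): Delta=0.0447 Bond=11.5599
(1,0): Delta=-0.1182 Bond=24.7138
(1,1): Delta=0.0915 Bond=9.2607
(2,0): Delta=-0.5048 Bond=50.8964
(2,1): Delta=-0.0070 Bond=20.8118
(2,2): Delta=0.1198 Bond=6.8891
(3,0): Delta=2.1934 Bond=-48.9338
(3,1): Delta=-1.2810 Bond=123.2306
(3,2): Delta=0.3596 Bond=-24.4857
(3,3): Delta=0.0509 Bond=26.0169
V0=14.9545

Risk-neutral probability p* = (R−d)/(u−d) = (1.26−0.82)/(1.49−0.82) = 0.6567.
Payoff layer (t=4): V(4,0)=13.7100, V(4,1)=75.2900, V(4,2)=9.9400, V(4,3)=43.2700, V(4,4)=51.8400
  t=3,j=0: stock 41.9040 → up 62.4369 (V=75.2900), down 34.3613 (V=13.7100). Price 42.9767; hedge Δ=2.1934, bond B=-48.9338.
  t=3,j=1: stock 76.1426 → up 113.4524 (V=9.9400), down 62.4369 (V=75.2900). Price 25.6933; hedge Δ=-1.2810, bond B=123.2306.
  t=3,j=2: stock 138.3566 → up 206.1514 (V=43.2700), down 113.4524 (V=9.9400). Price 25.2606; hedge Δ=0.3596, bond B=-24.4857.
  t=3,j=3: stock 251.4041 → up 374.5921 (V=51.8400), down 206.1514 (V=43.2700). Price 38.8080; hedge Δ=0.0509, bond B=26.0169.
  t=2,j=0: stock 51.1024 → up 76.1426 (V=25.6933), down 41.9040 (V=42.9767). Price 25.1003; hedge Δ=-0.5048, bond B=50.8964.
  t=2,j=1: stock 92.8568 → up 138.3566 (V=25.2606), down 76.1426 (V=25.6933). Price 20.1660; hedge Δ=-0.0070, bond B=20.8118.
  t=2,j=2: stock 168.7276 → up 251.4041 (V=38.8080), down 138.3566 (V=25.2606). Price 27.1090; hedge Δ=0.1198, bond B=6.8891.
  t=1,j=0: stock 62.3200 → up 92.8568 (V=20.1660), down 51.1024 (V=25.1003). Price 17.3491; hedge Δ=-0.1182, bond B=24.7138.
  t=1,j=1: stock 113.2400 → up 168.7276 (V=27.1090), down 92.8568 (V=20.1660). Price 19.6235; hedge Δ=0.0915, bond B=9.2607.
  t=0,j=0: stock 76.0000 → up 113.2400 (V=19.6235), down 62.3200 (V=17.3491). Price 14.9545; hedge Δ=0.0447, bond B=11.5599.
Self-financing check: at every node Δ·S+B equals the discounted successor values.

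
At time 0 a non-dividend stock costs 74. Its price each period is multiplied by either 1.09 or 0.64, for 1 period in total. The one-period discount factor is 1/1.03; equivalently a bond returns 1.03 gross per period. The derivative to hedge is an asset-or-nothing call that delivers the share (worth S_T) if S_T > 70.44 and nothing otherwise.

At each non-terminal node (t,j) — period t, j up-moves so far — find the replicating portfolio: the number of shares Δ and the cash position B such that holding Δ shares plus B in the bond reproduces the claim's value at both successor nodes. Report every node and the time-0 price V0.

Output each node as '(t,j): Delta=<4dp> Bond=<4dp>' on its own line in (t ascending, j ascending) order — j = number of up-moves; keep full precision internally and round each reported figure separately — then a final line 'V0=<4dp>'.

The replicating-portfolio and risk-neutral prices coincide; use p* = (1.03−0.64)/(1.09−0.64) = 0.8667 for the latter.
Payoff layer (t=1): V(1,0)=0.0000, V(1,1)=80.6600
Node (0,0) S=74.0000: V=(p*·80.6600+(1−p*)·0.0000)/1.03=67.8693; Δ=(80.6600−0.0000)/(80.6600−47.3600)=2.4222; B=V−Δ·S=-111.3752
Each (Δ,B) replicates both successor values, so the strategy is self-financing and V0 is arbitrage-free.

(0,0): Delta=2.4222 Bond=-111.3752
V0=67.8693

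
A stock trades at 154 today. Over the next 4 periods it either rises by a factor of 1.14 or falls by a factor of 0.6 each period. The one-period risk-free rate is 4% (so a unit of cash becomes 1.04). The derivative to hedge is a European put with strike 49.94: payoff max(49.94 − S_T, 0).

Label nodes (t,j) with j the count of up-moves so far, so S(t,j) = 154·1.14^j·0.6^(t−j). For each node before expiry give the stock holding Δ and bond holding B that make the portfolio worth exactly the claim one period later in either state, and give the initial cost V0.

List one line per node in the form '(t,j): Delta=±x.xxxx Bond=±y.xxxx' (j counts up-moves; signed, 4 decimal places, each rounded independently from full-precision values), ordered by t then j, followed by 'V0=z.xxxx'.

(0,0): Delta=-0.0120 Bond=2.0893
(1,0): Delta=-0.0786 Bond=8.3298
(1,1): Delta=-0.0040 Bond=0.7736
(2,0): Delta=-0.4214 Bond=27.6654
(2,1): Delta=-0.0376 Bond=4.3443
(2,2): Delta=0.0000 Bond=0.0000
(3,0): Delta=-1.0000 Bond=48.0192
(3,1): Delta=-0.3522 Bond=24.3976
(3,2): Delta=0.0000 Bond=0.0000
(3,3): Delta=0.0000 Bond=0.0000
V0=0.2428

Under the risk-neutral measure, an up-move has probability p* = (R−d)/(u−d) = 0.8148 and values discount at R = 1.04.
At expiry t=4: V(4,0)=29.9816, V(4,1)=12.0190, V(4,2)=0.0000, V(4,3)=0.0000, V(4,4)=0.0000
  t=3,j=0: stock 33.2640 → up 37.9210 (V=12.0190), down 19.9584 (V=29.9816). Price 14.7552; hedge Δ=-1.0000, bond B=48.0192.
  t=3,j=1: stock 63.2016 → up 72.0498 (V=0.0000), down 37.9210 (V=12.0190). Price 2.1401; hedge Δ=-0.3522, bond B=24.3976.
  t=3,j=2: stock 120.0830 → up 136.8947 (V=0.0000), down 72.0498 (V=0.0000). Price 0.0000; hedge Δ=0.0000, bond B=0.0000.
  t=3,j=3: stock 228.1578 → up 260.0999 (V=0.0000), down 136.8947 (V=0.0000). Price 0.0000; hedge Δ=0.0000, bond B=0.0000.
  t=2,j=0: stock 55.4400 → up 63.2016 (V=2.1401), down 33.2640 (V=14.7552). Price 4.3041; hedge Δ=-0.4214, bond B=27.6654.
  t=2,j=1: stock 105.3360 → up 120.0830 (V=0.0000), down 63.2016 (V=2.1401). Price 0.3811; hedge Δ=-0.0376, bond B=4.3443.
  t=2,j=2: stock 200.1384 → up 228.1578 (V=0.0000), down 120.0830 (V=0.0000). Price 0.0000; hedge Δ=0.0000, bond B=0.0000.
  t=1,j=0: stock 92.4000 → up 105.3360 (V=0.3811), down 55.4400 (V=4.3041). Price 1.0650; hedge Δ=-0.0786, bond B=8.3298.
  t=1,j=1: stock 175.5600 → up 200.1384 (V=0.0000), down 105.3360 (V=0.3811). Price 0.0679; hedge Δ=-0.0040, bond B=0.7736.
  t=0,j=0: stock 154.0000 → up 175.5600 (V=0.0679), down 92.4000 (V=1.0650). Price 0.2428; hedge Δ=-0.0120, bond B=2.0893.
The time-0 hedge costs 0.2428, which is the no-arbitrage price.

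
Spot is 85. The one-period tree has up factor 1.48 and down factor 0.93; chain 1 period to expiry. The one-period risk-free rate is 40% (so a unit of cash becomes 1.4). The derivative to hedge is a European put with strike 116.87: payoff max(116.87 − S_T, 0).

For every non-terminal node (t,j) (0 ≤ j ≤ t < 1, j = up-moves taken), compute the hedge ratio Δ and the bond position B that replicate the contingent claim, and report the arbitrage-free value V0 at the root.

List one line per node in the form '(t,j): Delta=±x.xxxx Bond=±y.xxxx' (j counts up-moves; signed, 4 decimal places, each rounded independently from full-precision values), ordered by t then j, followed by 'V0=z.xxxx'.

Under the risk-neutral measure, an up-move has probability p* = (R−d)/(u−d) = 0.8545 and values discount at R = 1.4.
At expiry t=1: V(1,0)=37.8200, V(1,1)=0.0000
Node (0,0) S=85.0000: V=(p*·0.0000+(1−p*)·37.8200)/1.4=3.9294; Δ=(0.0000−37.8200)/(125.8000−79.0500)=-0.8090; B=V−Δ·S=72.6930
The time-0 hedge costs 3.9294, which is the no-arbitrage price.

(0,0): Delta=-0.8090 Bond=72.6930
V0=3.9294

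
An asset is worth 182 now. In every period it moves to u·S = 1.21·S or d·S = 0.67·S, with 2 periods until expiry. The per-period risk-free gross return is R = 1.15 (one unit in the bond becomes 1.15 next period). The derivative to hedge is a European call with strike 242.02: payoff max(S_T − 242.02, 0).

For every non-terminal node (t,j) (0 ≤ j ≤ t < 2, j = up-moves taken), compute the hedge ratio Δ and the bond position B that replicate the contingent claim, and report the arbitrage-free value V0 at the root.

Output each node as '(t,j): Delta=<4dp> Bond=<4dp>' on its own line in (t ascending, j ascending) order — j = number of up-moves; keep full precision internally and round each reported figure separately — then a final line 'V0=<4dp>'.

Since d<R<u, set p* = (R−d)/(u−d) = 0.8889; price each node as the discounted p*-expectation of its children.
Payoff layer (t=2): V(2,0)=0.0000, V(2,1)=0.0000, V(2,2)=24.4462
(1,0): S=121.9400. Δ = (V_up−V_dn)/(S_up−S_dn) = (0.0000−0.0000)/(147.5474−81.6998) = 0.0000. V = [p*·0.0000 + (1−p*)·0.0000]/1.15 = 0.0000. B = V − Δ·S = 0.0000.
(1,1): S=220.2200. Δ = (V_up−V_dn)/(S_up−S_dn) = (24.4462−0.0000)/(266.4662−147.5474) = 0.2056. V = [p*·24.4462 + (1−p*)·0.0000]/1.15 = 18.8956. B = V − Δ·S = -26.3751.
(0,0): S=182.0000. Δ = (V_up−V_dn)/(S_up−S_dn) = (18.8956−0.0000)/(220.2200−121.9400) = 0.1923. V = [p*·18.8956 + (1−p*)·0.0000]/1.15 = 14.6053. B = V − Δ·S = -20.3866.
Self-financing check: at every node Δ·S+B equals the discounted successor values.

(0,0): Delta=0.1923 Bond=-20.3866
(1,0): Delta=0.0000 Bond=0.0000
(1,1): Delta=0.2056 Bond=-26.3751
V0=14.6053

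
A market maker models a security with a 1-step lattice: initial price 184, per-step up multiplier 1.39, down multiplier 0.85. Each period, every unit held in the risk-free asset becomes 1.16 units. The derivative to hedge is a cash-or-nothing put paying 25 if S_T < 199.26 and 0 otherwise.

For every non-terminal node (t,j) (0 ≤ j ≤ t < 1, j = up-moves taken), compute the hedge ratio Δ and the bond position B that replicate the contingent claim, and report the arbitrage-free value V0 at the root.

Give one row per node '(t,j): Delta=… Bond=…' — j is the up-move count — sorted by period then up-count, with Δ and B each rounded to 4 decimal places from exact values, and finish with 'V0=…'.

Under the risk-neutral measure, an up-move has probability p* = (R−d)/(u−d) = 0.5741 and values discount at R = 1.16.
At expiry t=1: V(1,0)=25.0000, V(1,1)=0.0000
Node (0,0) S=184.0000: V=(p*·0.0000+(1−p*)·25.0000)/1.16=9.1794; Δ=(0.0000−25.0000)/(255.7600−156.4000)=-0.2516; B=V−Δ·S=55.4757
Root portfolio cost Δ·184+B reproduces V0=9.1794.

(0,0): Delta=-0.2516 Bond=55.4757
V0=9.1794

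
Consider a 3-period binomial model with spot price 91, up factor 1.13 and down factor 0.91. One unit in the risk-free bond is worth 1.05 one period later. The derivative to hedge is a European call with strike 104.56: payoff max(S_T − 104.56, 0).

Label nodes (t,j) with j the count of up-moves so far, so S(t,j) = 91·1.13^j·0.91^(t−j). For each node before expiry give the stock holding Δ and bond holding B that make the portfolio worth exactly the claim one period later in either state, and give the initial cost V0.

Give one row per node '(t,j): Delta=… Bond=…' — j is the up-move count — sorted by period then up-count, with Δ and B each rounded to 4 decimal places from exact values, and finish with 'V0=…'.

(0,0): Delta=0.4938 Bond=-38.5285
(1,0): Delta=0.0393 Bond=-2.8175
(1,1): Delta=0.7029 Bond=-61.9621
(2,0): Delta=0.0000 Bond=0.0000
(2,1): Delta=0.0573 Bond=-4.6488
(2,2): Delta=1.0000 Bond=-99.5810
V0=6.4038

Under the risk-neutral measure, an up-move has probability p* = (R−d)/(u−d) = 0.6364 and values discount at R = 1.05.
Payoff layer (t=3): V(3,0)=0.0000, V(3,1)=0.0000, V(3,2)=1.1801, V(3,3)=26.7436
Node (2,0) S=75.3571: V=(p*·0.0000+(1−p*)·0.0000)/1.05=0.0000; Δ=(0.0000−0.0000)/(85.1535−68.5750)=0.0000; B=V−Δ·S=0.0000
Node (2,1) S=93.5753: V=(p*·1.1801+(1−p*)·0.0000)/1.05=0.7152; Δ=(1.1801−0.0000)/(105.7401−85.1535)=0.0573; B=V−Δ·S=-4.6488
Node (2,2) S=116.1979: V=(p*·26.7436+(1−p*)·1.1801)/1.05=16.6169; Δ=(26.7436−1.1801)/(131.3036−105.7401)=1.0000; B=V−Δ·S=-99.5810
Node (1,0) S=82.8100: V=(p*·0.7152+(1−p*)·0.0000)/1.05=0.4335; Δ=(0.7152−0.0000)/(93.5753−75.3571)=0.0393; B=V−Δ·S=-2.8175
Node (1,1) S=102.8300: V=(p*·16.6169+(1−p*)·0.7152)/1.05=10.3186; Δ=(16.6169−0.7152)/(116.1979−93.5753)=0.7029; B=V−Δ·S=-61.9621
Node (0,0) S=91.0000: V=(p*·10.3186+(1−p*)·0.4335)/1.05=6.4038; Δ=(10.3186−0.4335)/(102.8300−82.8100)=0.4938; B=V−Δ·S=-38.5285
Each (Δ,B) replicates both successor values, so the strategy is self-financing and V0 is arbitrage-free.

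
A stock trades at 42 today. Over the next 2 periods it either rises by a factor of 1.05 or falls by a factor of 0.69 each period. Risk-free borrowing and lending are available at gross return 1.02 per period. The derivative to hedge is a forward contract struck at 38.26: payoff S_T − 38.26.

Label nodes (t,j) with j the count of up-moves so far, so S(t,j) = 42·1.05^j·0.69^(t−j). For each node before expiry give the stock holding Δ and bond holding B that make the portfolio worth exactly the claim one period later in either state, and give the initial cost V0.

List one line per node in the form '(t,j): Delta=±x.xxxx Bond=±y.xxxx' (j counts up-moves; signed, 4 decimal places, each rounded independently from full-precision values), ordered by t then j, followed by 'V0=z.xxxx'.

(0,0): Delta=1.0000 Bond=-36.7743
(1,0): Delta=1.0000 Bond=-37.5098
(1,1): Delta=1.0000 Bond=-37.5098
V0=5.2257

Since d<R<u, set p* = (R−d)/(u−d) = 0.9167; price each node as the discounted p*-expectation of its children.
Terminal payoffs: V(2,0)=-18.2638, V(2,1)=-7.8310, V(2,2)=8.0450
  t=1,j=0: stock 28.9800 → up 30.4290 (V=-7.8310), down 19.9962 (V=-18.2638). Price -8.5298; hedge Δ=1.0000, bond B=-37.5098.
  t=1,j=1: stock 44.1000 → up 46.3050 (V=8.0450), down 30.4290 (V=-7.8310). Price 6.5902; hedge Δ=1.0000, bond B=-37.5098.
  t=0,j=0: stock 42.0000 → up 44.1000 (V=6.5902), down 28.9800 (V=-8.5298). Price 5.2257; hedge Δ=1.0000, bond B=-36.7743.
Each (Δ,B) replicates both successor values, so the strategy is self-financing and V0 is arbitrage-free.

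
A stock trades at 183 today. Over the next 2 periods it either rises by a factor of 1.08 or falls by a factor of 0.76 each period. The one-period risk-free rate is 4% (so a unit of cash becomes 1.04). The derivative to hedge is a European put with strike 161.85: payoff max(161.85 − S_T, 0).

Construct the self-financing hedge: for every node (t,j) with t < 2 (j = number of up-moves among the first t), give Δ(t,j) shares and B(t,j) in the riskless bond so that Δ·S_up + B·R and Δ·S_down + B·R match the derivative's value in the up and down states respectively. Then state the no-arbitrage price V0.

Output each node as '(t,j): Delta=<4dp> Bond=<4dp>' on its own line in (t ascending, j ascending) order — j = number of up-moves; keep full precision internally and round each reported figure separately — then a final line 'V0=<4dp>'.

Under the risk-neutral measure, an up-move has probability p* = (R−d)/(u−d) = 0.8750 and values discount at R = 1.04.
Payoff layer (t=2): V(2,0)=56.1492, V(2,1)=11.6436, V(2,2)=0.0000
  t=1,j=0: stock 139.0800 → up 150.2064 (V=11.6436), down 105.7008 (V=56.1492). Price 16.5450; hedge Δ=-1.0000, bond B=155.6250.
  t=1,j=1: stock 197.6400 → up 213.4512 (V=0.0000), down 150.2064 (V=11.6436). Price 1.3995; hedge Δ=-0.1841, bond B=37.7857.
  t=0,j=0: stock 183.0000 → up 197.6400 (V=1.3995), down 139.0800 (V=16.5450). Price 3.1660; hedge Δ=-0.2586, bond B=50.4958.
Each (Δ,B) replicates both successor values, so the strategy is self-financing and V0 is arbitrage-free.

(0,0): Delta=-0.2586 Bond=50.4958
(1,0): Delta=-1.0000 Bond=155.6250
(1,1): Delta=-0.1841 Bond=37.7857
V0=3.1660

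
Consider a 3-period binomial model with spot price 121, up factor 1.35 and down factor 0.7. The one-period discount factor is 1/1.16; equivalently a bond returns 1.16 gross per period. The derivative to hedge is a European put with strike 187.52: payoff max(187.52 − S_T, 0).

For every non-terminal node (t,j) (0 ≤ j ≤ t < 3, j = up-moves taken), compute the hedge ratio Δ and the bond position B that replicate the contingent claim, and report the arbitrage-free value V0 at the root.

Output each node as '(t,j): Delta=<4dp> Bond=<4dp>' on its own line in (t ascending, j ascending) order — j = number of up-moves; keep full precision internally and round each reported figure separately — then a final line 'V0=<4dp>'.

(0,0): Delta=-0.4786 Bond=82.0626
(1,0): Delta=-1.0000 Bond=139.3579
(1,1): Delta=-0.3669 Bond=76.9504
(2,0): Delta=-1.0000 Bond=161.6552
(2,1): Delta=-1.0000 Bond=161.6552
(2,2): Delta=-0.2313 Bond=59.3611
V0=24.1559

No-arbitrage ⇒ martingale measure with p* = (R−d)/(u−d) = 0.7077.
At expiry t=3: V(3,0)=146.0170, V(3,1)=107.4785, V(3,2)=33.1542, V(3,3)=0.0000
(2,0): S=59.2900. Δ = (V_up−V_dn)/(S_up−S_dn) = (107.4785−146.0170)/(80.0415−41.5030) = -1.0000. V = [p*·107.4785 + (1−p*)·146.0170]/1.16 = 102.3652. B = V − Δ·S = 161.6552.
(2,1): S=114.3450. Δ = (V_up−V_dn)/(S_up−S_dn) = (33.1542−107.4785)/(154.3658−80.0415) = -1.0000. V = [p*·33.1542 + (1−p*)·107.4785]/1.16 = 47.3102. B = V − Δ·S = 161.6552.
(2,2): S=220.5225. Δ = (V_up−V_dn)/(S_up−S_dn) = (0.0000−33.1542)/(297.7054−154.3658) = -0.2313. V = [p*·0.0000 + (1−p*)·33.1542]/1.16 = 8.3545. B = V − Δ·S = 59.3611.
(1,0): S=84.7000. Δ = (V_up−V_dn)/(S_up−S_dn) = (47.3102−102.3652)/(114.3450−59.2900) = -1.0000. V = [p*·47.3102 + (1−p*)·102.3652]/1.16 = 54.6579. B = V − Δ·S = 139.3579.
(1,1): S=163.3500. Δ = (V_up−V_dn)/(S_up−S_dn) = (8.3545−47.3102)/(220.5225−114.3450) = -0.3669. V = [p*·8.3545 + (1−p*)·47.3102]/1.16 = 17.0186. B = V − Δ·S = 76.9504.
(0,0): S=121.0000. Δ = (V_up−V_dn)/(S_up−S_dn) = (17.0186−54.6579)/(163.3500−84.7000) = -0.4786. V = [p*·17.0186 + (1−p*)·54.6579]/1.16 = 24.1559. B = V − Δ·S = 82.0626.
The time-0 hedge costs 24.1559, which is the no-arbitrage price.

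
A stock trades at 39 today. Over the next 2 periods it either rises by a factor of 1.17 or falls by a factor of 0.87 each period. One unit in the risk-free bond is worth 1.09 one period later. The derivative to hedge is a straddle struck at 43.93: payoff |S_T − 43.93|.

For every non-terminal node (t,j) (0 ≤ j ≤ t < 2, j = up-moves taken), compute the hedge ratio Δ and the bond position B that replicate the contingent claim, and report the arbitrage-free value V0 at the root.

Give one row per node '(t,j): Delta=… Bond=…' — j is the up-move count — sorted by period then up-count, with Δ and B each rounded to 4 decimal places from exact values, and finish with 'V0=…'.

No-arbitrage ⇒ martingale measure with p* = (R−d)/(u−d) = 0.7333.
Payoff layer (t=2): V(2,0)=14.4109, V(2,1)=4.2319, V(2,2)=9.4571
Node (1,0) S=33.9300: V=(p*·4.2319+(1−p*)·14.4109)/1.09=6.3728; Δ=(4.2319−14.4109)/(39.6981−29.5191)=-1.0000; B=V−Δ·S=40.3028
Node (1,1) S=45.6300: V=(p*·9.4571+(1−p*)·4.2319)/1.09=7.3979; Δ=(9.4571−4.2319)/(53.3871−39.6981)=0.3817; B=V−Δ·S=-10.0194
Node (0,0) S=39.0000: V=(p*·7.3979+(1−p*)·6.3728)/1.09=6.5363; Δ=(7.3979−6.3728)/(45.6300−33.9300)=0.0876; B=V−Δ·S=3.1191
Each (Δ,B) replicates both successor values, so the strategy is self-financing and V0 is arbitrage-free.

(0,0): Delta=0.0876 Bond=3.1191
(1,0): Delta=-1.0000 Bond=40.3028
(1,1): Delta=0.3817 Bond=-10.0194
V0=6.5363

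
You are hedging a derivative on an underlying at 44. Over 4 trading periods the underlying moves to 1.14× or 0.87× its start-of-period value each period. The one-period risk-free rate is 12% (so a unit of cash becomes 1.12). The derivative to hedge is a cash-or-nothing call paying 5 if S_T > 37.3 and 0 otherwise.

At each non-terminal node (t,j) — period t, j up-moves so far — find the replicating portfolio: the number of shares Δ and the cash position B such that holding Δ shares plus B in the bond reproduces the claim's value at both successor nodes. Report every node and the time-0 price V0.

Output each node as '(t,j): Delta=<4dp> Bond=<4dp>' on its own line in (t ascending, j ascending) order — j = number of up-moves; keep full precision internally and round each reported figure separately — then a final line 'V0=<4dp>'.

(0,0): Delta=0.0046 Bond=2.9718
(1,0): Delta=0.0529 Bond=1.4781
(1,1): Delta=0.0016 Bond=3.4765
(2,0): Delta=0.4597 Bond=-11.8923
(2,1): Delta=0.0281 Bond=2.7393
(2,2): Delta=0.0000 Bond=3.9860
(3,0): Delta=0.0000 Bond=0.0000
(3,1): Delta=0.4878 Bond=-14.3849
(3,2): Delta=0.0000 Bond=4.4643
(3,3): Delta=0.0000 Bond=4.4643
V0=3.1727

No-arbitrage ⇒ martingale measure with p* = (R−d)/(u−d) = 0.9259.
Payoff layer (t=4): V(4,0)=0.0000, V(4,1)=0.0000, V(4,2)=5.0000, V(4,3)=5.0000, V(4,4)=5.0000
Node (3,0) S=28.9741: V=(p*·0.0000+(1−p*)·0.0000)/1.12=0.0000; Δ=(0.0000−0.0000)/(33.0305−25.2075)=0.0000; B=V−Δ·S=0.0000
Node (3,1) S=37.9661: V=(p*·5.0000+(1−p*)·0.0000)/1.12=4.1336; Δ=(5.0000−0.0000)/(43.2814−33.0305)=0.4878; B=V−Δ·S=-14.3849
Node (3,2) S=49.7487: V=(p*·5.0000+(1−p*)·5.0000)/1.12=4.4643; Δ=(5.0000−5.0000)/(56.7135−43.2814)=0.0000; B=V−Δ·S=4.4643
Node (3,3) S=65.1879: V=(p*·5.0000+(1−p*)·5.0000)/1.12=4.4643; Δ=(5.0000−5.0000)/(74.3142−56.7135)=0.0000; B=V−Δ·S=4.4643
Node (2,0) S=33.3036: V=(p*·4.1336+(1−p*)·0.0000)/1.12=3.4173; Δ=(4.1336−0.0000)/(37.9661−28.9741)=0.4597; B=V−Δ·S=-11.8923
Node (2,1) S=43.6392: V=(p*·4.4643+(1−p*)·4.1336)/1.12=3.9641; Δ=(4.4643−4.1336)/(49.7487−37.9661)=0.0281; B=V−Δ·S=2.7393
Node (2,2) S=57.1824: V=(p*·4.4643+(1−p*)·4.4643)/1.12=3.9860; Δ=(4.4643−4.4643)/(65.1879−49.7487)=0.0000; B=V−Δ·S=3.9860
Node (1,0) S=38.2800: V=(p*·3.9641+(1−p*)·3.4173)/1.12=3.5032; Δ=(3.9641−3.4173)/(43.6392−33.3036)=0.0529; B=V−Δ·S=1.4781
Node (1,1) S=50.1600: V=(p*·3.9860+(1−p*)·3.9641)/1.12=3.5575; Δ=(3.9860−3.9641)/(57.1824−43.6392)=0.0016; B=V−Δ·S=3.4765
Node (0,0) S=44.0000: V=(p*·3.5575+(1−p*)·3.5032)/1.12=3.1727; Δ=(3.5575−3.5032)/(50.1600−38.2800)=0.0046; B=V−Δ·S=2.9718
Self-financing check: at every node Δ·S+B equals the discounted successor values.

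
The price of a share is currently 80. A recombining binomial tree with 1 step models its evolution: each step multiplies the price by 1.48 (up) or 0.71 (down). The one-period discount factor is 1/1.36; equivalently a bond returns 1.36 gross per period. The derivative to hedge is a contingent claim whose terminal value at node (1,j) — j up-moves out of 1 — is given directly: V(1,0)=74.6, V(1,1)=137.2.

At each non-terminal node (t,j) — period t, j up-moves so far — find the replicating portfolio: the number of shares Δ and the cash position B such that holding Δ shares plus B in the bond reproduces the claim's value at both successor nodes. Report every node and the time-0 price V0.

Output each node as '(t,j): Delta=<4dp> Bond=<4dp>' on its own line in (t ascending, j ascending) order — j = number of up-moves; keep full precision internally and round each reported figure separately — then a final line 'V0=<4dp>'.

(0,0): Delta=1.0162 Bond=12.4102
V0=93.7089

Since d<R<u, set p* = (R−d)/(u−d) = 0.8442; price each node as the discounted p*-expectation of its children.
Payoff layer (t=1): V(1,0)=74.6000, V(1,1)=137.2000
(0,0): S=80.0000. Δ = (V_up−V_dn)/(S_up−S_dn) = (137.2000−74.6000)/(118.4000−56.8000) = 1.0162. V = [p*·137.2000 + (1−p*)·74.6000]/1.36 = 93.7089. B = V − Δ·S = 12.4102.
The time-0 hedge costs 93.7089, which is the no-arbitrage price.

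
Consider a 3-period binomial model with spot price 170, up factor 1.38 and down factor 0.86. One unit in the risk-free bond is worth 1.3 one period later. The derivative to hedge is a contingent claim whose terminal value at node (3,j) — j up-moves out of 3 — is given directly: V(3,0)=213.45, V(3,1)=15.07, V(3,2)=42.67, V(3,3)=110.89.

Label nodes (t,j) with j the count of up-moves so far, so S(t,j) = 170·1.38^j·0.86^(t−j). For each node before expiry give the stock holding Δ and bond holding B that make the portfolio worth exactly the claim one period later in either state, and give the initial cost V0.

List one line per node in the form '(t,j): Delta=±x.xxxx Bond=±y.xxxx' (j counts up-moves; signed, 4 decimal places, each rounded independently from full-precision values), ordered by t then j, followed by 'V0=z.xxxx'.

Risk-neutral probability p* = (R−d)/(u−d) = (1.3−0.86)/(1.38−0.86) = 0.8462.
At expiry t=3: V(3,0)=213.4500, V(3,1)=15.0700, V(3,2)=42.6700, V(3,3)=110.8900
  t=2,j=0: stock 125.7320 → up 173.5102 (V=15.0700), down 108.1295 (V=213.4500). Price 35.0692; hedge Δ=-3.0342, bond B=416.5692.
  t=2,j=1: stock 201.7560 → up 278.4233 (V=42.6700), down 173.5102 (V=15.0700). Price 29.5568; hedge Δ=0.2631, bond B=-23.5201.
  t=2,j=2: stock 323.7480 → up 446.7722 (V=110.8900), down 278.4233 (V=42.6700). Price 77.2266; hedge Δ=0.4052, bond B=-53.9657.
  t=1,j=0: stock 146.2000 → up 201.7560 (V=29.5568), down 125.7320 (V=35.0692). Price 23.3884; hedge Δ=-0.0725, bond B=33.9892.
  t=1,j=1: stock 234.6000 → up 323.7480 (V=77.2266), down 201.7560 (V=29.5568). Price 53.7637; hedge Δ=0.3908, bond B=-37.9090.
  t=0,j=0: stock 170.0000 → up 234.6000 (V=53.7637), down 146.2000 (V=23.3884). Price 37.7620; hedge Δ=0.3436, bond B=-20.6521.
Self-financing check: at every node Δ·S+B equals the discounted successor values.

(0,0): Delta=0.3436 Bond=-20.6521
(1,0): Delta=-0.0725 Bond=33.9892
(1,1): Delta=0.3908 Bond=-37.9090
(2,0): Delta=-3.0342 Bond=416.5692
(2,1): Delta=0.2631 Bond=-23.5201
(2,2): Delta=0.4052 Bond=-53.9657
V0=37.7620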